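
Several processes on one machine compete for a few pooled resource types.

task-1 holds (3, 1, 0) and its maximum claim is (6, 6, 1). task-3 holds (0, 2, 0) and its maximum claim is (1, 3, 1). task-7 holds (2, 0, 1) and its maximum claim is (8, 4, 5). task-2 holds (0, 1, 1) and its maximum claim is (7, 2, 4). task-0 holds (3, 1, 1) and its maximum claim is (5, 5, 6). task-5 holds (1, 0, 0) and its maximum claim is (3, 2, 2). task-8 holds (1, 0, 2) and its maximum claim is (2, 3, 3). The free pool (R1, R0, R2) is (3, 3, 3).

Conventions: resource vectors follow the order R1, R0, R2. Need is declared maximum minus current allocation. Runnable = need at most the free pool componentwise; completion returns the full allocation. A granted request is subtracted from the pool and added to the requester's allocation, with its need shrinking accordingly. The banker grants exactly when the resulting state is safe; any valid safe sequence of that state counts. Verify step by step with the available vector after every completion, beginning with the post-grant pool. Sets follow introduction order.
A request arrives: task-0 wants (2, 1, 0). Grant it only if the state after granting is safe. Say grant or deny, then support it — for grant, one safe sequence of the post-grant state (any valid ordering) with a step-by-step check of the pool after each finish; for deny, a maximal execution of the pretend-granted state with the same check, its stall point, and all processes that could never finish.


GRANT — the state after the grant stays safe, e.g. via task-3, task-8, task-0, task-1, task-5, task-7, task-2.
Key observation: granting shrinks the pool to (1, 2, 3), yet task-3 still fits and the chain goes through.
Check on the post-grant state, step by step:
  pool = (1, 2, 3)
  task-3 needs (1, 1, 1) <= (1, 2, 3) -> finishes; pool += (0, 2, 0) = (1, 4, 3)
  task-8 needs (1, 3, 1) <= (1, 4, 3) -> finishes; pool += (1, 0, 2) = (2, 4, 5)
  task-0 needs (0, 3, 5) <= (2, 4, 5) -> finishes; pool += (5, 2, 1) = (7, 6, 6)
  task-1 needs (3, 5, 1) <= (7, 6, 6) -> finishes; pool += (3, 1, 0) = (10, 7, 6)
  task-5 needs (2, 2, 2) <= (10, 7, 6) -> finishes; pool += (1, 0, 0) = (11, 7, 6)
  task-7 needs (6, 4, 4) <= (11, 7, 6) -> finishes; pool += (2, 0, 1) = (13, 7, 7)
  task-2 needs (7, 1, 3) <= (13, 7, 7) -> finishes; pool += (0, 1, 1) = (13, 8, 8)


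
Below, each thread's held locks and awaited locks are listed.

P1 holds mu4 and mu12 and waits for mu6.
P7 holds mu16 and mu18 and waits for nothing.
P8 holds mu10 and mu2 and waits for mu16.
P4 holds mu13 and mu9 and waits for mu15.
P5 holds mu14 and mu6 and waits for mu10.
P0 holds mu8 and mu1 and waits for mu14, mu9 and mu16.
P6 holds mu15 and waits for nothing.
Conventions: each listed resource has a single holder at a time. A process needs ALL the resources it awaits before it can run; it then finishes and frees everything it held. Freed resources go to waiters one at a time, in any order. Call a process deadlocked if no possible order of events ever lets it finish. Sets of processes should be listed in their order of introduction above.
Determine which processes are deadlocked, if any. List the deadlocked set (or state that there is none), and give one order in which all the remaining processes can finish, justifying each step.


The deadlocked set is empty.
Key observation: every chain of waits terminates; starting from the processes that wait on nothing, all the rest unlock in turn.
A valid finishing order for the others: P7, P8, P6, P5, P1, P4, P0.
Verifying each step:
  P7 waits on nothing -> runs at once and releases mu16 and mu18
  P8: everything it awaited (mu16) is free; runs, freeing mu10 and mu2
  P6 waits on nothing -> runs at once and releases mu15
  P5: everything it awaited (mu10) is free; runs, freeing mu14 and mu6
  P1: everything it awaited (mu6) is free; runs, freeing mu4 and mu12
  P4: everything it awaited (mu15) is free; runs, freeing mu13 and mu9
  P0: everything it awaited (mu14, mu9 and mu16) is free; runs, freeing mu8 and mu1


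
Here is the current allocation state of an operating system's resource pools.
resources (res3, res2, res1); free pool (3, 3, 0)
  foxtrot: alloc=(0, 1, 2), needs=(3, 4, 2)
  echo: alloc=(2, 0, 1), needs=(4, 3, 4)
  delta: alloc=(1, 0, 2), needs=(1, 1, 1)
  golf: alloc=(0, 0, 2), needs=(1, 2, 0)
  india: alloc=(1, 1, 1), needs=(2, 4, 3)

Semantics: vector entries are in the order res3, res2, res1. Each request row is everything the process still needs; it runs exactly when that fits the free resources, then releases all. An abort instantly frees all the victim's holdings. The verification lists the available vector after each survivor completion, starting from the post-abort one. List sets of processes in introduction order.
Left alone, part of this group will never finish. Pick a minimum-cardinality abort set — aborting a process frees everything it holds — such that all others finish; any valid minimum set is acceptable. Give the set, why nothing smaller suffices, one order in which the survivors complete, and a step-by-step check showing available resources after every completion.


Abort foxtrot.
Key observation: aborting foxtrot returns (0, 1, 2), and india — hopeless before — runs at step 2 with the returned capacity in the pool.
No smaller set exists: with zero aborts the deadlock remains.
The survivors complete as delta, india, echo, golf. Check, step by step (starting from the post-abort pool):
  pool = (3, 4, 2)
  delta: need (1, 1, 1) fits (3, 4, 2); releases (1, 0, 2), pool now (4, 4, 4)
  india: need (2, 4, 3) fits (4, 4, 4); releases (1, 1, 1), pool now (5, 5, 5)
  echo: need (4, 3, 4) fits (5, 5, 5); releases (2, 0, 1), pool now (7, 5, 6)
  golf: need (1, 2, 0) fits (7, 5, 6); releases (0, 0, 2), pool now (7, 5, 8)


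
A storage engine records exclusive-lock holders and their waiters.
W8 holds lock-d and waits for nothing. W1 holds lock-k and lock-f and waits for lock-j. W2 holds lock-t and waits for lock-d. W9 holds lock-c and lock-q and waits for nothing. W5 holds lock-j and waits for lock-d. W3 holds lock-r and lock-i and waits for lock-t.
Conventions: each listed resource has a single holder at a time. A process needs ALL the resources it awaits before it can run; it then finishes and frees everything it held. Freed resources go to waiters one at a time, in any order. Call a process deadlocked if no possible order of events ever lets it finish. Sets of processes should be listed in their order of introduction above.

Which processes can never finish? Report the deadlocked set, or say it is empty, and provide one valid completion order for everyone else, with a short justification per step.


Nothing here is deadlocked.
Key observation: the wait graph is acyclic; completion cascades from the unblocked processes through everyone else.
One completion order for the rest: W9, W8, W2, W5, W3, W1.
Walking it through:
  W9 waits on nothing -> runs at once and releases lock-c and lock-q
  W8 waits on nothing -> runs at once and releases lock-d
  W2 waits on lock-d — all released -> runs and releases lock-t
  W5 waits on lock-d — all released -> runs and releases lock-j
  W3 waits on lock-t — all released -> runs and releases lock-r and lock-i
  W1 waits on lock-j — all released -> runs and releases lock-k and lock-f


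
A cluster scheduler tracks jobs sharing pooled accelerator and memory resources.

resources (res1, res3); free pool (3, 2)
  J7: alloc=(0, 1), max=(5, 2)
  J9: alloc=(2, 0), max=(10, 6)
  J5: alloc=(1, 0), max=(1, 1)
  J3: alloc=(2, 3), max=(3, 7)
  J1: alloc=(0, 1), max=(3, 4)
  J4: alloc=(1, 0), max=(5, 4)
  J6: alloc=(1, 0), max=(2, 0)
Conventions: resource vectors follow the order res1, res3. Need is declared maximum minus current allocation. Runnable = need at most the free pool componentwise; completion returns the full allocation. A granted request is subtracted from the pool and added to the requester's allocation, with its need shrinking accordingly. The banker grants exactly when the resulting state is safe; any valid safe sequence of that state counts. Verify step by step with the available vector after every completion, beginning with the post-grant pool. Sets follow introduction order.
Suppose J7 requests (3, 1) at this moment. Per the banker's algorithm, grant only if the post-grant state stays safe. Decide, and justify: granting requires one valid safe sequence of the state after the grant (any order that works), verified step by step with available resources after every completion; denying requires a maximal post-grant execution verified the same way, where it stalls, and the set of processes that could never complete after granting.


GRANT: granting preserves safety; a valid post-grant sequence is J5, J6, J7, J1, J4, J3, J9.
Key observation: granting shrinks the pool to (0, 1), yet J5 still fits and the chain goes through.
Check on the post-grant state, step by step:
  pool = (0, 1)
  J5: need (0, 1) fits (0, 1); releases (1, 0), pool now (1, 1)
  J6: need (1, 0) fits (1, 1); releases (1, 0), pool now (2, 1)
  J7: need (2, 0) fits (2, 1); releases (3, 2), pool now (5, 3)
  J1: need (3, 3) fits (5, 3); releases (0, 1), pool now (5, 4)
  J4: need (4, 4) fits (5, 4); releases (1, 0), pool now (6, 4)
  J3: need (1, 4) fits (6, 4); releases (2, 3), pool now (8, 7)
  J9: need (8, 6) fits (8, 7); releases (2, 0), pool now (10, 7)


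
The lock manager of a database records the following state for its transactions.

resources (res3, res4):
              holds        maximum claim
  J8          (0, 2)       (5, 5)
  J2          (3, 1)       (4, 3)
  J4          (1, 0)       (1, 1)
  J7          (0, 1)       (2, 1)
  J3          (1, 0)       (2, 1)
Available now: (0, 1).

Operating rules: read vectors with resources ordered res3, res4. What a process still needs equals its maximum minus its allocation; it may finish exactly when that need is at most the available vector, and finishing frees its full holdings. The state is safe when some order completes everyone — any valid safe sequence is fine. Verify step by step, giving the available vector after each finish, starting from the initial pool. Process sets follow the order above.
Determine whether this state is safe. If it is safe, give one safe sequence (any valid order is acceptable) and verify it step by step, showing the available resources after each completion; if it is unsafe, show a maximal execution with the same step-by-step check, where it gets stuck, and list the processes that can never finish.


SAFE — a valid safe sequence is J4, J3, J7, J2, J8.
Key observation: the order's first zero-slack moment is J4 ((0, 1) needed, (0, 1) free — a requested resource with nothing to spare).
Step-by-step check:
  pool = (0, 1)
  run J4 (needs (0, 1), free (0, 1)); after release of (1, 0) the pool is (1, 1)
  run J3 (needs (1, 1), free (1, 1)); after release of (1, 0) the pool is (2, 1)
  run J7 (needs (2, 0), free (2, 1)); after release of (0, 1) the pool is (2, 2)
  run J2 (needs (1, 2), free (2, 2)); after release of (3, 1) the pool is (5, 3)
  run J8 (needs (5, 3), free (5, 3)); after release of (0, 2) the pool is (5, 5)


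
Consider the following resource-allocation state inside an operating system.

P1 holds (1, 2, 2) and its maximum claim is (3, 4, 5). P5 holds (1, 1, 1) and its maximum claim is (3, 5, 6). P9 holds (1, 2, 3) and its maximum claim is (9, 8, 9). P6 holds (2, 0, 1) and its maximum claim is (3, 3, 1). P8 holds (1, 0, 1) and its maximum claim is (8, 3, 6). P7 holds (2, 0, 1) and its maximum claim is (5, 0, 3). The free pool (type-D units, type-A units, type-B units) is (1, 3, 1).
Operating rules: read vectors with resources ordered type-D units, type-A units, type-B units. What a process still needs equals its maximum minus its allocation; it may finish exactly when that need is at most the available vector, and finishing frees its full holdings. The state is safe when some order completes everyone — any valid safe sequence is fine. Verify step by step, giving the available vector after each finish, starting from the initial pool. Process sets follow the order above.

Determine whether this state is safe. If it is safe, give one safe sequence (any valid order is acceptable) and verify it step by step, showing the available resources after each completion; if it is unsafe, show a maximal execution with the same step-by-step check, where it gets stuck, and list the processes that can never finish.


The state is SAFE; one workable sequence: P6, P7, P1, P5, P8, P9.
Key observation: P6 is the earliest step where a requested resource binds exactly: need (1, 3, 0), pool (1, 3, 1) at its turn.
Check, step by step:
  pool = (1, 3, 1)
  run P6 (needs (1, 3, 0), free (1, 3, 1)); after release of (2, 0, 1) the pool is (3, 3, 2)
  run P7 (needs (3, 0, 2), free (3, 3, 2)); after release of (2, 0, 1) the pool is (5, 3, 3)
  run P1 (needs (2, 2, 3), free (5, 3, 3)); after release of (1, 2, 2) the pool is (6, 5, 5)
  run P5 (needs (2, 4, 5), free (6, 5, 5)); after release of (1, 1, 1) the pool is (7, 6, 6)
  run P8 (needs (7, 3, 5), free (7, 6, 6)); after release of (1, 0, 1) the pool is (8, 6, 7)
  run P9 (needs (8, 6, 6), free (8, 6, 7)); after release of (1, 2, 3) the pool is (9, 8, 10)


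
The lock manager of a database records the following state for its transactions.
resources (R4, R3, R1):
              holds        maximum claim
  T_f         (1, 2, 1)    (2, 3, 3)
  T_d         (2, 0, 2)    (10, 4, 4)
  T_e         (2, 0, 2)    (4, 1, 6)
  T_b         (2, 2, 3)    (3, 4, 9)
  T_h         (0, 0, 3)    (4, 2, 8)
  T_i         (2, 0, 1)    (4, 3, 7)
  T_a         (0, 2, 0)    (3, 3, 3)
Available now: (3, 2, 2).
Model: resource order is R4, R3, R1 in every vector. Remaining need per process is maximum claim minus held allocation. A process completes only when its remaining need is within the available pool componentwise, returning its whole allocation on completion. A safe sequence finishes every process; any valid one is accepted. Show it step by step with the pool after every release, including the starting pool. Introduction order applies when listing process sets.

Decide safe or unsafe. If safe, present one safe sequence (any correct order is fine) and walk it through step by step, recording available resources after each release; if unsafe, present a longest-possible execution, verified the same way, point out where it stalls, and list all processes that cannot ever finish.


The state is UNSAFE.
Key observation: after T_f, T_a the pool peaks at (4, 6, 3), and each blocked process is short somewhere: T_d on R4; T_e on R1; T_b on R1; T_h on R1; T_i on R1.
Going as far as possible: T_f, T_a; after that, nothing fits. Walking it through:
  pool = (3, 2, 2)
  T_f needs (1, 1, 2) <= (3, 2, 2) -> finishes; pool += (1, 2, 1) = (4, 4, 3)
  T_a needs (3, 1, 3) <= (4, 4, 3) -> finishes; pool += (0, 2, 0) = (4, 6, 3)
  T_d still needs (8, 4, 2) but only (4, 6, 3) is free — short on R4
  T_e still needs (2, 1, 4) but only (4, 6, 3) is free — short on R1
  T_b still needs (1, 2, 6) but only (4, 6, 3) is free — short on R1
  T_h still needs (4, 2, 5) but only (4, 6, 3) is free — short on R1
  T_i still needs (2, 3, 6) but only (4, 6, 3) is free — short on R1
Never able to finish: T_d, T_e, T_b, T_h and T_i.


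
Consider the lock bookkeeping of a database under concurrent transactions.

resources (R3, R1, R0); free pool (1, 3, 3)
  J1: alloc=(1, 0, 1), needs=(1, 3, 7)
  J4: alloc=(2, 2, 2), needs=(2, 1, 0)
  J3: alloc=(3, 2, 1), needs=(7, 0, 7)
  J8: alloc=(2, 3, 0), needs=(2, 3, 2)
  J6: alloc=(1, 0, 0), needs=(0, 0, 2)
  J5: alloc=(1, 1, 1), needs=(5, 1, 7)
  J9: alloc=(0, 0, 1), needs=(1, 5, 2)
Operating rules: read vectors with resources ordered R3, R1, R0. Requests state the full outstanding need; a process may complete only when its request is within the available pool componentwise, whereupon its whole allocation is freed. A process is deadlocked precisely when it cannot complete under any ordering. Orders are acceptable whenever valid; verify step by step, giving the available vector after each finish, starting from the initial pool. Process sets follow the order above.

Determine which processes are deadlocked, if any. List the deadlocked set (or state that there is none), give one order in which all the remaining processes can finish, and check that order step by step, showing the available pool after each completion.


Deadlocked: J1, J3 and J5.
Key observation: no order helps: past J6, J8, J4, J9, the free pool tops out at (6, 8, 6), below what each blocked process needs in R0.
One completion order for the rest: J6, J8, J4, J9. Verifying each step:
  pool = (1, 3, 3)
  J6: need (0, 0, 2) fits (1, 3, 3); releases (1, 0, 0), pool now (2, 3, 3)
  J8: need (2, 3, 2) fits (2, 3, 3); releases (2, 3, 0), pool now (4, 6, 3)
  J4: need (2, 1, 0) fits (4, 6, 3); releases (2, 2, 2), pool now (6, 8, 5)
  J9: need (1, 5, 2) fits (6, 8, 5); releases (0, 0, 1), pool now (6, 8, 6)
The stuck group stays short no matter what:
  blocked: J1 wants (1, 3, 7), pool (6, 8, 6) — not enough R0
  blocked: J3 wants (7, 0, 7), pool (6, 8, 6) — not enough R3 and R0
  blocked: J5 wants (5, 1, 7), pool (6, 8, 6) — not enough R0


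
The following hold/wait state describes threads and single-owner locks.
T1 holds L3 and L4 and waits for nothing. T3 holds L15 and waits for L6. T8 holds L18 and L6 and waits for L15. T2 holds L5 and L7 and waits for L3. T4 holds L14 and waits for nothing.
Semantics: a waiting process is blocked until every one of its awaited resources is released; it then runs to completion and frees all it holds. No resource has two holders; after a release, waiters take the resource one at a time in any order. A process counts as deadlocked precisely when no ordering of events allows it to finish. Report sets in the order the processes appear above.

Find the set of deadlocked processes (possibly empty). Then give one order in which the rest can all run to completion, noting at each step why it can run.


The deadlocked set is T3 and T8.
Key observation: the waits loop around T3 -> T8 -> T3 with no way out; no other process is dragged down with it.
A valid finishing order for the others: T4, T1, T2.
Step-by-step check:
  T4: no waits; runs immediately, freeing L14
  T1: no waits; runs immediately, freeing L3 and L4
  T2: everything it awaited (L3) is free; runs, freeing L5 and L7


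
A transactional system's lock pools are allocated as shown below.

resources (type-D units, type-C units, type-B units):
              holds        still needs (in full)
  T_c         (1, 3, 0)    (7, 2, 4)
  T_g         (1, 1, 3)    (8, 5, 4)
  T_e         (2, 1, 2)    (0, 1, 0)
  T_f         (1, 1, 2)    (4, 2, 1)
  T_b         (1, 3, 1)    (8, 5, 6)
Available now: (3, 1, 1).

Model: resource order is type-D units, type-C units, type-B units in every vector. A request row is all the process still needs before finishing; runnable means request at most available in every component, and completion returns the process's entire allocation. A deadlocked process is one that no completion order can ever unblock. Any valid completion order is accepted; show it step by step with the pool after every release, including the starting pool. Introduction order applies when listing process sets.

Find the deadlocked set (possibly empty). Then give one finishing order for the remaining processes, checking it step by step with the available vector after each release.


Deadlocked: T_c, T_g and T_b.
Key observation: no order helps: past T_e, T_f, the free pool tops out at (6, 3, 5), below what each blocked process needs in type-D units.
The rest can finish in the order T_e, T_f. Verifying each step:
  pool = (3, 1, 1)
  run T_e (needs (0, 1, 0), free (3, 1, 1)); after release of (2, 1, 2) the pool is (5, 2, 3)
  run T_f (needs (4, 2, 1), free (5, 2, 3)); after release of (1, 1, 2) the pool is (6, 3, 5)
The blocked processes can never fit:
  blocked: T_c wants (7, 2, 4), pool (6, 3, 5) — not enough type-D units
  blocked: T_g wants (8, 5, 4), pool (6, 3, 5) — not enough type-D units and type-C units
  blocked: T_b wants (8, 5, 6), pool (6, 3, 5) — not enough type-D units, type-C units and type-B units


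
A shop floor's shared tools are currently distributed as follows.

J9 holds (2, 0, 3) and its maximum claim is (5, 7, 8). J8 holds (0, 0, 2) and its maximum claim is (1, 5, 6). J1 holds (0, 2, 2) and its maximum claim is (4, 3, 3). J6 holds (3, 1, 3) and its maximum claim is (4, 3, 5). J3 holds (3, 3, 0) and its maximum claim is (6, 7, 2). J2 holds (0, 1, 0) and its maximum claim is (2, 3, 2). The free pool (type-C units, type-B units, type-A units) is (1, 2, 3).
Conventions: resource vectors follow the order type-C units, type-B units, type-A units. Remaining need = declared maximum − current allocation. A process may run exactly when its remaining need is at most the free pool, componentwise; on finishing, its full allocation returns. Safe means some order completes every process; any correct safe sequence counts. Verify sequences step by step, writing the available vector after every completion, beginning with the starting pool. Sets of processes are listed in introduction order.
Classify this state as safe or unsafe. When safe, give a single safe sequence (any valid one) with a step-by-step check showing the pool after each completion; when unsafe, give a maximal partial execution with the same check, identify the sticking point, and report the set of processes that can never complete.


The state is SAFE; one workable sequence: J6, J1, J3, J8, J2, J9.
Key observation: at J6 the run first touches a limit — (1, 2, 2) against (1, 2, 3), exact on a resource it actually requests.
Verifying each step:
  pool = (1, 2, 3)
  J6: need (1, 2, 2) fits (1, 2, 3); releases (3, 1, 3), pool now (4, 3, 6)
  J1: need (4, 1, 1) fits (4, 3, 6); releases (0, 2, 2), pool now (4, 5, 8)
  J3: need (3, 4, 2) fits (4, 5, 8); releases (3, 3, 0), pool now (7, 8, 8)
  J8: need (1, 5, 4) fits (7, 8, 8); releases (0, 0, 2), pool now (7, 8, 10)
  J2: need (2, 2, 2) fits (7, 8, 10); releases (0, 1, 0), pool now (7, 9, 10)
  J9: need (3, 7, 5) fits (7, 9, 10); releases (2, 0, 3), pool now (9, 9, 13)


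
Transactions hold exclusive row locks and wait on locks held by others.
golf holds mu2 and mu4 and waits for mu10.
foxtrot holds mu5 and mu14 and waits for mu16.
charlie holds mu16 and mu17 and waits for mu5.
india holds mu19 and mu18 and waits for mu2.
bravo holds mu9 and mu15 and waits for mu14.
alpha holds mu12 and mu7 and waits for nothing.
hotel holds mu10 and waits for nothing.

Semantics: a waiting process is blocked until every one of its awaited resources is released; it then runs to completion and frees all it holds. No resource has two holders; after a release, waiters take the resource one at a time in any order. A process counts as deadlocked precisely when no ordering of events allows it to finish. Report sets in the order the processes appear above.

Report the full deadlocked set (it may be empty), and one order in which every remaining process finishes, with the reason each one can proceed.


Deadlocked set: foxtrot, charlie and bravo.
Key observation: the loop foxtrot -> charlie -> foxtrot blocks itself forever; bravo waits into the deadlock from upstream.
One completion order for the rest: hotel, alpha, golf, india.
Verifying each step:
  hotel: no waits; runs immediately, freeing mu10
  alpha: no waits; runs immediately, freeing mu12 and mu7
  golf waits on mu10 — all released -> runs and releases mu2 and mu4
  india waits on mu2 — all released -> runs and releases mu19 and mu18


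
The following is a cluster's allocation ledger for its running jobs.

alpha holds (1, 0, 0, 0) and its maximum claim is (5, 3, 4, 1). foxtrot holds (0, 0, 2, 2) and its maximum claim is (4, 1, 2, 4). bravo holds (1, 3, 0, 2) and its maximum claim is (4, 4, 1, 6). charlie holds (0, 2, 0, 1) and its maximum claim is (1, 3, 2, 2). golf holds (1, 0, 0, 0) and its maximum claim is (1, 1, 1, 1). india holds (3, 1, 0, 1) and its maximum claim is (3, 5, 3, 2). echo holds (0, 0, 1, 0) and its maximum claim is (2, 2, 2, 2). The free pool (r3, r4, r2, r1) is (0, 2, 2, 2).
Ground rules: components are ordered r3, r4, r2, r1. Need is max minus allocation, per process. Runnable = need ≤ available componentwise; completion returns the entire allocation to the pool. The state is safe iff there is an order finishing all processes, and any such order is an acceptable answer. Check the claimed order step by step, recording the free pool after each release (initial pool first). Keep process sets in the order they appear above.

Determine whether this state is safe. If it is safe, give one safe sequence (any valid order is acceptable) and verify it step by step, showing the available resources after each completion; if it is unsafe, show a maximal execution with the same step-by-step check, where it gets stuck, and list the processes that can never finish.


UNSAFE.
Key observation: after golf, charlie the pool peaks at (1, 4, 2, 3), and each blocked process is short somewhere: alpha on r3, r2; foxtrot on r3; bravo on r3, r1; india on r2; echo on r3.
A maximal execution: golf, charlie — then nothing else fits. Verifying each step:
  pool = (0, 2, 2, 2)
  run golf (needs (0, 1, 1, 1), free (0, 2, 2, 2)); after release of (1, 0, 0, 0) the pool is (1, 2, 2, 2)
  run charlie (needs (1, 1, 2, 1), free (1, 2, 2, 2)); after release of (0, 2, 0, 1) the pool is (1, 4, 2, 3)
  blocked: alpha wants (4, 3, 4, 1), pool (1, 4, 2, 3) — not enough r3 and r2
  blocked: foxtrot wants (4, 1, 0, 2), pool (1, 4, 2, 3) — not enough r3
  blocked: bravo wants (3, 1, 1, 4), pool (1, 4, 2, 3) — not enough r3 and r1
  blocked: india wants (0, 4, 3, 1), pool (1, 4, 2, 3) — not enough r2
  blocked: echo wants (2, 2, 1, 2), pool (1, 4, 2, 3) — not enough r3
Never able to finish: alpha, foxtrot, bravo, india and echo.


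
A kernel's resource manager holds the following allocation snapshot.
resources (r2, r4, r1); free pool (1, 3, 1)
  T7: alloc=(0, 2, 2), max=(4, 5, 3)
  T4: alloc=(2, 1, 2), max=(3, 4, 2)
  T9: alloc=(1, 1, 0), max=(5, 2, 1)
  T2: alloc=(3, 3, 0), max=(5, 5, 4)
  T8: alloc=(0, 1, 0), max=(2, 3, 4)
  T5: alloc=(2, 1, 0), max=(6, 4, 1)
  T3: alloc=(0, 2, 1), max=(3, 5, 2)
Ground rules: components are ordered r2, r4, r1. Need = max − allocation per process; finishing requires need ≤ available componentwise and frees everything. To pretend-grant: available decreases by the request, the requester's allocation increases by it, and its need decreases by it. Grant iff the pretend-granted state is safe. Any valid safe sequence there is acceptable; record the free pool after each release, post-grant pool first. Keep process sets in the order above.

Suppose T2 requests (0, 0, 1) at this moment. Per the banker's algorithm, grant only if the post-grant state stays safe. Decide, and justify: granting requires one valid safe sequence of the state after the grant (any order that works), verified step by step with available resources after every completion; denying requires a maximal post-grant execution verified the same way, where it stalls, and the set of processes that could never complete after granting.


GRANT. The post-grant state is safe; one safe sequence: T4, T3, T2, T5, T8, T7, T9.
Key observation: with (1, 3, 0) left after the transfer, T4 can run at once — the state stays safe.
Step-by-step check of the post-grant state:
  pool = (1, 3, 0)
  run T4 (needs (1, 3, 0), free (1, 3, 0)); after release of (2, 1, 2) the pool is (3, 4, 2)
  run T3 (needs (3, 3, 1), free (3, 4, 2)); after release of (0, 2, 1) the pool is (3, 6, 3)
  run T2 (needs (2, 2, 3), free (3, 6, 3)); after release of (3, 3, 1) the pool is (6, 9, 4)
  run T5 (needs (4, 3, 1), free (6, 9, 4)); after release of (2, 1, 0) the pool is (8, 10, 4)
  run T8 (needs (2, 2, 4), free (8, 10, 4)); after release of (0, 1, 0) the pool is (8, 11, 4)
  run T7 (needs (4, 3, 1), free (8, 11, 4)); after release of (0, 2, 2) the pool is (8, 13, 6)
  run T9 (needs (4, 1, 1), free (8, 13, 6)); after release of (1, 1, 0) the pool is (9, 14, 6)


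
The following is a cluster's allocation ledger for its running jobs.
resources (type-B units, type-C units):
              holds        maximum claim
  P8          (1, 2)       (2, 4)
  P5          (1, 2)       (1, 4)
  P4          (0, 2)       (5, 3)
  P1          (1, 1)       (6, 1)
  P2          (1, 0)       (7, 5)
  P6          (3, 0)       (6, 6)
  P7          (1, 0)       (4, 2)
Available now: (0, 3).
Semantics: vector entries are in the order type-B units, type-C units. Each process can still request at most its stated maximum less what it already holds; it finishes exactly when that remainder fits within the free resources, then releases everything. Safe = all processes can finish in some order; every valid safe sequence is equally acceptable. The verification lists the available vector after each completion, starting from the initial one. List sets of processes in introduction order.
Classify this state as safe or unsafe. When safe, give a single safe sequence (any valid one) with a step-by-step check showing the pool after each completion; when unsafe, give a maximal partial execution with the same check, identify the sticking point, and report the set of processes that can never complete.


The state is UNSAFE.
Key observation: even finishing P5, P8 leaves just (2, 7) free — too little type-B units for any of the remaining processes.
Going as far as possible: P5, P8; after that, nothing fits. Step-by-step check:
  pool = (0, 3)
  P5 needs (0, 2) <= (0, 3) -> finishes; pool += (1, 2) = (1, 5)
  P8 needs (1, 2) <= (1, 5) -> finishes; pool += (1, 2) = (2, 7)
  blocked: P4 wants (5, 1), pool (2, 7) — not enough type-B units
  blocked: P1 wants (5, 0), pool (2, 7) — not enough type-B units
  blocked: P2 wants (6, 5), pool (2, 7) — not enough type-B units
  blocked: P6 wants (3, 6), pool (2, 7) — not enough type-B units
  blocked: P7 wants (3, 2), pool (2, 7) — not enough type-B units
Processes that can never finish: P4, P1, P2, P6 and P7.


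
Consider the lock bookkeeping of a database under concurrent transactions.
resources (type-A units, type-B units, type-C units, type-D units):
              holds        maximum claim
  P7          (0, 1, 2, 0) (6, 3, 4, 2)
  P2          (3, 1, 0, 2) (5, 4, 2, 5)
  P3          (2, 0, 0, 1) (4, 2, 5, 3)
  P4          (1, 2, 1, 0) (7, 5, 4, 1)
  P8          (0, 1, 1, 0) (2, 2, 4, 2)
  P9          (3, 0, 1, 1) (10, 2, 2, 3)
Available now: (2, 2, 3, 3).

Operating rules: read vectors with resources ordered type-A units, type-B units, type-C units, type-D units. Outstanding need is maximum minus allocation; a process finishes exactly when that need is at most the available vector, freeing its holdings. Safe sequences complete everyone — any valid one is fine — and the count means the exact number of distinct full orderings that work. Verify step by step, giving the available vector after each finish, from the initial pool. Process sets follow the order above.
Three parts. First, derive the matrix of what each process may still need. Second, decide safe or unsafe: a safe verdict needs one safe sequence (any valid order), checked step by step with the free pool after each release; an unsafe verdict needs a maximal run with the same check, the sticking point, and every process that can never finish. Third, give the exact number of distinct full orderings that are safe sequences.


(1) Remaining need (order type-A units, type-B units, type-C units, type-D units):
  P7: (6, 2, 2, 2)
  P2: (2, 3, 2, 3)
  P3: (2, 2, 5, 2)
  P4: (6, 3, 3, 1)
  P8: (2, 1, 3, 2)
  P9: (7, 2, 1, 2)
(2) The state is UNSAFE.
Key observation: after P8, P2 the pool peaks at (5, 4, 4, 5), and each blocked process is short somewhere: P7 on type-A units; P3 on type-C units; P4 on type-A units; P9 on type-A units.
A maximal execution: P8, P2 — then nothing else fits. Check, step by step:
  pool = (2, 2, 3, 3)
  P8 needs (2, 1, 3, 2) <= (2, 2, 3, 3) -> finishes; pool += (0, 1, 1, 0) = (2, 3, 4, 3)
  P2 needs (2, 3, 2, 3) <= (2, 3, 4, 3) -> finishes; pool += (3, 1, 0, 2) = (5, 4, 4, 5)
  P7 still needs (6, 2, 2, 2) but only (5, 4, 4, 5) is free — short on type-A units
  P3 still needs (2, 2, 5, 2) but only (5, 4, 4, 5) is free — short on type-C units
  P4 still needs (6, 3, 3, 1) but only (5, 4, 4, 5) is free — short on type-A units
  P9 still needs (7, 2, 1, 2) but only (5, 4, 4, 5) is free — short on type-A units
Never able to finish: P7, P3, P4 and P9.
(3) The exact count: 0 of the possible complete orderings are safe sequences.


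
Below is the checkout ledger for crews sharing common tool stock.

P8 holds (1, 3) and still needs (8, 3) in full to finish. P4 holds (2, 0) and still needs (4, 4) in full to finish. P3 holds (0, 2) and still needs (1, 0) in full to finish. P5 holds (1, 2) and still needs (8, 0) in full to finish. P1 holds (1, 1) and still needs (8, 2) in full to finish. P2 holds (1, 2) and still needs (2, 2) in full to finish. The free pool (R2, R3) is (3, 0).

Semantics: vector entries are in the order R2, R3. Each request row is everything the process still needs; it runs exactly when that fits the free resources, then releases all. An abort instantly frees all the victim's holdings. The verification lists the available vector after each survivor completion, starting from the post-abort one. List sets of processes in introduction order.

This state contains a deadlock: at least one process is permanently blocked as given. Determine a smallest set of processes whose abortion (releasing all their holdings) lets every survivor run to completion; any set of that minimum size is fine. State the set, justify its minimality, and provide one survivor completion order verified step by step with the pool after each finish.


The answer: abort P8 and P1.
Key observation: no ordering could ever have run P5 before the abort of P8 and P1; with (2, 4) back in the pool it fits at step 3.
Why nothing smaller works — every single abort fails: P8 alone leaves P5 blocked (short on R2); P4 alone leaves P8 blocked (short on R2); P3 alone leaves P8 blocked (short on R2); P5 alone leaves P8 blocked (short on R2); P1 alone leaves P8 blocked (short on R2); P2 alone leaves P8 blocked (short on R2).
Survivors finish in the order: P4, P2, P5, P3. Verifying each step (pool after the aborts first):
  pool = (5, 4)
  P4: need (4, 4) fits (5, 4); releases (2, 0), pool now (7, 4)
  P2: need (2, 2) fits (7, 4); releases (1, 2), pool now (8, 6)
  P5: need (8, 0) fits (8, 6); releases (1, 2), pool now (9, 8)
  P3: need (1, 0) fits (9, 8); releases (0, 2), pool now (9, 10)


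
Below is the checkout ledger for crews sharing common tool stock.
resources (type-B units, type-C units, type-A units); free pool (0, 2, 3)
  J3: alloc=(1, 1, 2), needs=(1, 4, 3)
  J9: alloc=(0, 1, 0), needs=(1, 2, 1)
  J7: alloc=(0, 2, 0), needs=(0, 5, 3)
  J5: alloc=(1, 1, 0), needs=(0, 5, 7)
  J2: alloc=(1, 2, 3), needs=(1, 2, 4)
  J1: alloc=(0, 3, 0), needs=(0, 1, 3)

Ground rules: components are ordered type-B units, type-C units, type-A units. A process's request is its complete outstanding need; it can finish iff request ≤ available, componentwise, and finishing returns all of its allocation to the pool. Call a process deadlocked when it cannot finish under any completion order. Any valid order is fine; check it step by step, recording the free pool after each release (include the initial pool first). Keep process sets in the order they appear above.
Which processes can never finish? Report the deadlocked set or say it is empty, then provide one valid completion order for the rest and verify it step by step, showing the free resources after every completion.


Deadlocked: J3, J9, J5 and J2.
Key observation: after J1, J7 the pool peaks at (0, 7, 3), and each blocked process is short somewhere: J3 on type-B units; J9 on type-B units; J5 on type-A units; J2 on type-B units, type-A units.
One completion order for the rest: J1, J7. Step-by-step check:
  pool = (0, 2, 3)
  J1: need (0, 1, 3) fits (0, 2, 3); releases (0, 3, 0), pool now (0, 5, 3)
  J7: need (0, 5, 3) fits (0, 5, 3); releases (0, 2, 0), pool now (0, 7, 3)
None of the blocked processes ever fits:
  J3 still needs (1, 4, 3) but only (0, 7, 3) is free — short on type-B units
  J9 still needs (1, 2, 1) but only (0, 7, 3) is free — short on type-B units
  J5 still needs (0, 5, 7) but only (0, 7, 3) is free — short on type-A units
  J2 still needs (1, 2, 4) but only (0, 7, 3) is free — short on type-B units and type-A units


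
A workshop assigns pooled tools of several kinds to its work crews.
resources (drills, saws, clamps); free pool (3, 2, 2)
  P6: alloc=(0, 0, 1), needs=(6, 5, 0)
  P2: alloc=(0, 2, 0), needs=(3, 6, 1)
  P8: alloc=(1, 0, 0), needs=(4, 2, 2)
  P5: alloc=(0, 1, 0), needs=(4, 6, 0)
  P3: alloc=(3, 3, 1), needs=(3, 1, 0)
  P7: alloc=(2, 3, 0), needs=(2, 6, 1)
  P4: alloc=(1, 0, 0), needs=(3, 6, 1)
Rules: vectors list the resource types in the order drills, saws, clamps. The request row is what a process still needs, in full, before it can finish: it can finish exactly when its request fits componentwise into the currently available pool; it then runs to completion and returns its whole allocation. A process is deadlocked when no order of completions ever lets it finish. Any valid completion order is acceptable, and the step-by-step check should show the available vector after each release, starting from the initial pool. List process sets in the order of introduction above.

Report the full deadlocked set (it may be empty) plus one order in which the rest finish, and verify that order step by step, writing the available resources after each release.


Deadlocked: P2, P5, P7 and P4.
Key observation: P3, P8, P6 can finish, but then (7, 5, 4) is all there is, and the blocked group's saws demands exceed it.
A valid finishing order for the others: P3, P8, P6. Verifying each step:
  pool = (3, 2, 2)
  P3: need (3, 1, 0) fits (3, 2, 2); releases (3, 3, 1), pool now (6, 5, 3)
  P8: need (4, 2, 2) fits (6, 5, 3); releases (1, 0, 0), pool now (7, 5, 3)
  P6: need (6, 5, 0) fits (7, 5, 3); releases (0, 0, 1), pool now (7, 5, 4)
None of the blocked processes ever fits:
  P2 still needs (3, 6, 1) but only (7, 5, 4) is free — short on saws
  P5 still needs (4, 6, 0) but only (7, 5, 4) is free — short on saws
  P7 still needs (2, 6, 1) but only (7, 5, 4) is free — short on saws
  P4 still needs (3, 6, 1) but only (7, 5, 4) is free — short on saws


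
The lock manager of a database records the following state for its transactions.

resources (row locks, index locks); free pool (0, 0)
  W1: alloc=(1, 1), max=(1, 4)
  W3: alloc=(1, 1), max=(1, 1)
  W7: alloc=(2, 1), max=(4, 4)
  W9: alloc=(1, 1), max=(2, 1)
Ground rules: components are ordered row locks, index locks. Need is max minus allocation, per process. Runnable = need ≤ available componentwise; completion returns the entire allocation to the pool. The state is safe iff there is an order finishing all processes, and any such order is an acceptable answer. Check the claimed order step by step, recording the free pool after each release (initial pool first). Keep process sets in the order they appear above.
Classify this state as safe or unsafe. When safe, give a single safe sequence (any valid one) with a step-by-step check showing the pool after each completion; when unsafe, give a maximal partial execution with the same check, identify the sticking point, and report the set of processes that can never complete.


UNSAFE.
Key observation: even finishing W3, W9 leaves just (2, 2) free — too little index locks for any of the remaining processes.
A maximal execution: W3, W9 — then nothing else fits. Verifying each step:
  pool = (0, 0)
  W3 needs (0, 0) <= (0, 0) -> finishes; pool += (1, 1) = (1, 1)
  W9 needs (1, 0) <= (1, 1) -> finishes; pool += (1, 1) = (2, 2)
  W1 cannot run: need (0, 3) vs free (2, 2) (insufficient index locks)
  W7 cannot run: need (2, 3) vs free (2, 2) (insufficient index locks)
Processes that can never finish: W1 and W7.


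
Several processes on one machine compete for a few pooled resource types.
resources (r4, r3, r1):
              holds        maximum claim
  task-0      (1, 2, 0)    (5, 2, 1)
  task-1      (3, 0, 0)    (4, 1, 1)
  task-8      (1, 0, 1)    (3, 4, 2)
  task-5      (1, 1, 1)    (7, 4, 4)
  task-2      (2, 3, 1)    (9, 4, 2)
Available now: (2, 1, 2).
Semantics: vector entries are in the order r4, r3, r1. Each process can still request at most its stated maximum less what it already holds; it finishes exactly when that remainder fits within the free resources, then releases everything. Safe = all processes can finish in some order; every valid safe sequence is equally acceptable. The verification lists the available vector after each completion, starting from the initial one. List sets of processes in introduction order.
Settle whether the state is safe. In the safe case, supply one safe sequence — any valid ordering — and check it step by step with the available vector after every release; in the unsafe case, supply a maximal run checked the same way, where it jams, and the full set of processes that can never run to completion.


UNSAFE.
Key observation: after task-1, task-0 the pool peaks at (6, 3, 2), and each blocked process is short somewhere: task-8 on r3; task-5 on r1; task-2 on r4.
Going as far as possible: task-1, task-0; after that, nothing fits. Check, step by step:
  pool = (2, 1, 2)
  task-1: need (1, 1, 1) fits (2, 1, 2); releases (3, 0, 0), pool now (5, 1, 2)
  task-0: need (4, 0, 1) fits (5, 1, 2); releases (1, 2, 0), pool now (6, 3, 2)
  task-8 still needs (2, 4, 1) but only (6, 3, 2) is free — short on r3
  task-5 still needs (6, 3, 3) but only (6, 3, 2) is free — short on r1
  task-2 still needs (7, 1, 1) but only (6, 3, 2) is free — short on r4
Processes that can never finish: task-8, task-5 and task-2.
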